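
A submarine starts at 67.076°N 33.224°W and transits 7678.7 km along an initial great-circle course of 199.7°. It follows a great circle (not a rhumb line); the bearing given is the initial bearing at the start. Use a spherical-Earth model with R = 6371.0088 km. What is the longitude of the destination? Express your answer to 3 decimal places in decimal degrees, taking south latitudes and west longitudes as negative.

longitude -51.576°

Central angle δ = d/R = 1.205257 rad.
Converting: φ₁ = 1.170697 rad, θ = 3.485423 rad.
sin φ₂ = sin φ₁ cos δ + cos φ₁ sin δ cos θ = (0.921022)(0.357453) + (0.389510)(0.933931)(-0.941471) = -0.013261
φ₂ = asin(-0.013261) = -0.013261 rad = -0.760°.
For the longitude increment, Δλ = atan2( sin θ sin δ cos φ₁, cos δ − sin φ₁ sin φ₂ ) = atan2(-0.122627, 0.369667) = -18.352°.
λ₂ = -33.224° + -18.352° = -51.576°.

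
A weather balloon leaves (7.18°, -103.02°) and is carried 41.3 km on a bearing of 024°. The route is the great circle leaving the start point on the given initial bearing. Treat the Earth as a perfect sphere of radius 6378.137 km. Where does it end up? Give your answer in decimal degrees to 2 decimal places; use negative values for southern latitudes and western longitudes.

Central angle δ = d/R = 0.006475 rad.
With φ₁ = 7.18° = 0.125315 rad and θ = 24° = 0.418879 rad:
sin φ₂ = sin φ₁ cos δ + cos φ₁ sin δ cos θ = (0.124987)(0.999979) + (0.992158)(0.006475)(0.913545) = 0.130853
φ₂ = asin(0.130853) = 0.131230 rad = 7.52°.
For the longitude increment, Δλ = atan2( sin θ sin δ cos φ₁, cos δ − sin φ₁ sin φ₂ ) = atan2(0.002613, 0.983624) = 0.15°.
λ₂ = -103.02° + 0.15° = -102.87°.

latitude 7.52°, longitude -102.87°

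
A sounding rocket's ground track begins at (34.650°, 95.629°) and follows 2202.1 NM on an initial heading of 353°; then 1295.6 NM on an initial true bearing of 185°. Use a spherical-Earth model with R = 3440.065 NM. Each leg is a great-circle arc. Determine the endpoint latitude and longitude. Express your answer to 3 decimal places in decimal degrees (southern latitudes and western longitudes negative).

latitude 49.144°, longitude 80.109°

Apply the spherical direct solution leg by leg, carrying full precision between legs.
Leg 1: from (34.650°, 95.629°), δ = 2202.1/3440.065 = 0.640133 rad, θ = 353° → φ = 70.682°, λ = 82.917°.
Leg 2: from (70.682°, 82.917°), δ = 1295.6/3440.065 = 0.376621 rad, θ = 185° → φ = 49.144°, λ = 80.109°.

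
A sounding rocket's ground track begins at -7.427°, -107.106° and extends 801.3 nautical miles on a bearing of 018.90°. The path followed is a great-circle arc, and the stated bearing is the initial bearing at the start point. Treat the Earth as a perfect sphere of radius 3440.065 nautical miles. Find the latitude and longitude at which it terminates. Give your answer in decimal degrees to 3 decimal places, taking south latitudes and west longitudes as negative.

δ = 801.3/3440.065 = 0.232932 rad (13.3460°).
Start latitude φ₁ = -0.129626 rad; initial bearing θ = 0.329867 rad.
sin φ₂ = sin φ₁ cos δ + cos φ₁ sin δ cos θ = (-0.129263)(0.972994) + (0.991610)(0.230831)(0.946085) = 0.090782
φ₂ = asin(0.090782) = 0.090907 rad = 5.209°.
For the longitude increment, Δλ = atan2( sin θ sin δ cos φ₁, cos δ − sin φ₁ sin φ₂ ) = atan2(0.074143, 0.984729) = 4.306°.
Hence λ₂ = -107.106° + 4.306° = -102.800°.

latitude 5.209°, longitude -102.800°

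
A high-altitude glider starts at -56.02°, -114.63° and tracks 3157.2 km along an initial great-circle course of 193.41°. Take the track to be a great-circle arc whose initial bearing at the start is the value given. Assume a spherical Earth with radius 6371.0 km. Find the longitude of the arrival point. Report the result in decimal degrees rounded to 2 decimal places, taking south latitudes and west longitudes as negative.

longitude -160.20°

Central angle δ = d/R = 0.495558 rad.
Start latitude φ₁ = -0.977733 rad; initial bearing θ = 3.375641 rad.
Destination latitude: φ₂ = arcsin( sin φ₁ cos δ + cos φ₁ sin δ cos θ ) = arcsin(-0.988004) = -81.12°.
For the longitude increment, Δλ = atan2( sin θ sin δ cos φ₁, cos δ − sin φ₁ sin φ₂ ) = atan2(-0.061637, 0.060418) = -45.57°.
λ₂ = -114.63° + -45.57° = -160.20°.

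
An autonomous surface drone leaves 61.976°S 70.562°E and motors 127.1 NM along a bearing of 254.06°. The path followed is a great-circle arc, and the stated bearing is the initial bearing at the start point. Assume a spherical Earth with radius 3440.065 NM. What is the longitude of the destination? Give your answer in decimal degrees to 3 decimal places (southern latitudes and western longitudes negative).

Angular distance δ = d/R = 127.1 / 3440.065 = 0.036947 rad.
With φ₁ = -61.976° = -1.081685 rad and θ = 254.06° = 4.434183 rad:
Applying the spherical law of cosines for sides, sin φ₂ = sin φ₁ cos δ + cos φ₁ sin δ cos θ = -0.886915, so φ₂ = -62.488°.
For the longitude increment, Δλ = atan2( sin θ sin δ cos φ₁, cos δ − sin φ₁ sin φ₂ ) = atan2(-0.016688, 0.216393) = -4.410°.
λ₂ = λ₁ + Δλ = 66.152°.

longitude 66.152°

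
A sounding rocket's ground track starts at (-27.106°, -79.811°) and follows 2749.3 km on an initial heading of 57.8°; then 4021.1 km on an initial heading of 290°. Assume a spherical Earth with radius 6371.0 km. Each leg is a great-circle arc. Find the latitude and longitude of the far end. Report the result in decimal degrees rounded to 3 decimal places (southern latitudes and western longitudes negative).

latitude 1.325°, longitude -92.247°

Apply the spherical direct solution leg by leg, carrying full precision between legs.
Leg 1: from (-27.106°, -79.811°), δ = 2749.3/6371 = 0.431534 rad, θ = 57.8° → φ = -12.443°, λ = -58.561°.
Leg 2: from (-12.443°, -58.561°), δ = 4021.1/6371 = 0.631157 rad, θ = 290° → φ = 1.325°, λ = -92.247°.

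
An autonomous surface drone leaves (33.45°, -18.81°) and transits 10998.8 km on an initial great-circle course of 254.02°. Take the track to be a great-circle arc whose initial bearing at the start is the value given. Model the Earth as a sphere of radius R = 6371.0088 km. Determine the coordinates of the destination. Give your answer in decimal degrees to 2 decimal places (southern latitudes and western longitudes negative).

Central angle δ = d/R = 1.726383 rad.
Converting: φ₁ = 0.583813 rad, θ = 4.433485 rad.
Applying the spherical law of cosines for sides, sin φ₂ = sin φ₁ cos δ + cos φ₁ sin δ cos θ = -0.312343, so φ₂ = -18.20°.
For the longitude increment, Δλ = atan2( sin θ sin δ cos φ₁, cos δ − sin φ₁ sin φ₂ ) = atan2(-0.792436, 0.017207) = -88.76°.
λ₂ = -18.81° + -88.76° = -107.57°.

latitude -18.20°, longitude -107.57°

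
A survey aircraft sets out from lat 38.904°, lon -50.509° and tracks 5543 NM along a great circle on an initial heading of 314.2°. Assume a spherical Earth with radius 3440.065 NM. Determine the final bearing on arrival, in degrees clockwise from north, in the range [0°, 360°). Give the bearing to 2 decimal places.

δ = 5543/3440.065 = 1.611307 rad (92.3211°).
With φ₁ = 38.904° = 0.679003 rad and θ = 314.2° = 5.483825 rad:
Destination latitude: φ₂ = arcsin( sin φ₁ cos δ + cos φ₁ sin δ cos θ ) = arcsin(0.516654) = 31.108°.
Then Δλ = atan2(-0.557442, -0.364967) = -2.150481 rad, from sin θ sin δ cos φ₁ over cos δ − sin φ₁ sin φ₂.
λ₂ = λ₁ + Δλ = -173.722°.
The forward bearing on arrival equals the back-azimuth from the destination plus 180°.
Back-azimuth from P₂ (31.11°, -173.72°) to P₁ (38.90°, -50.51°), with Δλ' = λ₁ − λ₂ = 123.21°: atan2( sin Δλ' cos φ₁ , cos φ₂ sin φ₁ − sin φ₂ cos φ₁ cos Δλ' ) = 40.66°.
Final bearing = (40.66° + 180°) mod 360° = 220.66°.

final bearing 220.66°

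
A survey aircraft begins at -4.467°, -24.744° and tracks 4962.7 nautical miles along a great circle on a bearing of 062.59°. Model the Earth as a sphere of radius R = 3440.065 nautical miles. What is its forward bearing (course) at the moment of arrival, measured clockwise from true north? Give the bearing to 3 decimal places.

The arc subtends δ = 4962.7/3440.065 = 1.442618 rad at the centre.
Converting: φ₁ = -0.077964 rad, θ = 1.092402 rad.
Applying the spherical law of cosines for sides, sin φ₂ = sin φ₁ cos δ + cos φ₁ sin δ cos θ = 0.445235, so φ₂ = 26.438°.
For the longitude increment, Δλ = atan2( sin θ sin δ cos φ₁, cos δ − sin φ₁ sin φ₂ ) = atan2(0.877778, 0.162505) = 79.511°.
Hence λ₂ = -24.744° + 79.511° = 54.767°.
The forward bearing on arrival equals the back-azimuth from the destination plus 180°.
Back-azimuth from P₂ (26.438°, 54.767°) to P₁ (-4.467°, -24.744°), with Δλ' = λ₁ − λ₂ = -79.511°: atan2( sin Δλ' cos φ₁ , cos φ₂ sin φ₁ − sin φ₂ cos φ₁ cos Δλ' ) = 261.269°.
Final bearing = (261.269° + 180°) mod 360° = 81.269°.

final bearing 81.269°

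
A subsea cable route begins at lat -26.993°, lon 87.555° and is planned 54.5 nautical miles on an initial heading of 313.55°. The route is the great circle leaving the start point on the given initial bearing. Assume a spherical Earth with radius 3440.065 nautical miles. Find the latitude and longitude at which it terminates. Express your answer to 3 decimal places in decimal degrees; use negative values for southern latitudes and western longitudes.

Angular distance δ = d/R = 54.5 / 3440.065 = 0.015843 rad.
Start latitude φ₁ = -0.471117 rad; initial bearing θ = 5.472480 rad.
Destination latitude: φ₂ = arcsin( sin φ₁ cos δ + cos φ₁ sin δ cos θ ) = arcsin(-0.444099) = -26.366°.
Δλ = atan2( sin θ sin δ cos φ₁ , cos δ − sin φ₁ sin φ₂ ) = atan2(-0.010231, 0.798306) = -0.012815 rad = -0.734°.
λ₂ = 87.555° + -0.734° = 86.821°.

latitude -26.366°, longitude 86.821°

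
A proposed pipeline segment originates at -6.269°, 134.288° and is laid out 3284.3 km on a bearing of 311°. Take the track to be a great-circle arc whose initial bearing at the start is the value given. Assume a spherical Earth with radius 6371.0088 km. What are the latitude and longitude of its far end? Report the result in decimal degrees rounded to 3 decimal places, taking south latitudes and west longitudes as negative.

latitude 13.090°, longitude 111.832°

The arc subtends δ = 3284.3/6371.0088 = 0.515507 rad at the centre.
With φ₁ = -6.269° = -0.109415 rad and θ = 311° = 5.427974 rad:
Destination latitude: φ₂ = arcsin( sin φ₁ cos δ + cos φ₁ sin δ cos θ ) = arcsin(0.226482) = 13.090°.
For the longitude increment, Δλ = atan2( sin θ sin δ cos φ₁, cos δ − sin φ₁ sin φ₂ ) = atan2(-0.369829, 0.894774) = -22.456°.
λ₂ = λ₁ + Δλ = 111.832°.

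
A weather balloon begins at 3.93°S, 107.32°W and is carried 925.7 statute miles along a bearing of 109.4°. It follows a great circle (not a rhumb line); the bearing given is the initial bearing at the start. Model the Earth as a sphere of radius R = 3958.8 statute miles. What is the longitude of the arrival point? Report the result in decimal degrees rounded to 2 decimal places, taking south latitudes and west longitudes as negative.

longitude -94.56°

The arc subtends δ = 925.7/3958.8 = 0.233833 rad at the centre.
Converting: φ₁ = -0.068591 rad, θ = 1.909390 rad.
sin φ₂ = sin φ₁ cos δ + cos φ₁ sin δ cos θ = (-0.068538)(0.972785) + (0.997649)(0.231708)(-0.332161) = -0.143456
φ₂ = asin(-0.143456) = -0.143953 rad = -8.25°.
For the longitude increment, Δλ = atan2( sin θ sin δ cos φ₁, cos δ − sin φ₁ sin φ₂ ) = atan2(0.218039, 0.962953) = 12.76°.
Hence λ₂ = -107.32° + 12.76° = -94.56°.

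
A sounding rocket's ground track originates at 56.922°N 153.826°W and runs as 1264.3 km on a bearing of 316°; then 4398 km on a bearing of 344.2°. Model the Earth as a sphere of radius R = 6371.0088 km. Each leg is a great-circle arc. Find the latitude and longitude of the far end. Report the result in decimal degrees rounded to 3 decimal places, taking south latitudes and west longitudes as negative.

Apply the spherical direct solution leg by leg, carrying full precision between legs.
Leg 1: from (56.922°, -153.826°), δ = 1264.3/6371.0088 = 0.198446 rad, θ = 316° → φ = 64.012°, λ = -172.038°.
Leg 2: from (64.012°, -172.038°), δ = 4398/6371.0088 = 0.690315 rad, θ = 344.2° → φ = 74.064°, λ = 47.121°.

latitude 74.064°, longitude 47.121°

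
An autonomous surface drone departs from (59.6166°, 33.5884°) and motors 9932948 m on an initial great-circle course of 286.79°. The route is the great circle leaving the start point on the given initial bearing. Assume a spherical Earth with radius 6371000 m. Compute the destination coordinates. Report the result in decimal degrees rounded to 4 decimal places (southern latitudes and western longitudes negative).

Angular distance δ = d/R = 9932948 / 6371000 = 1.559088 rad.
Converting: φ₁ = 1.040506 rad, θ = 5.005430 rad.
Destination latitude: φ₂ = arcsin( sin φ₁ cos δ + cos φ₁ sin δ cos θ ) = arcsin(0.156193) = 8.9860°.
For the longitude increment, Δλ = atan2( sin θ sin δ cos φ₁, cos δ − sin φ₁ sin φ₂ ) = atan2(-0.484189, -0.123034) = -104.2572°.
λ₂ = 33.5884° + -104.2572° = -70.6688°.

latitude 8.9860°, longitude -70.6688°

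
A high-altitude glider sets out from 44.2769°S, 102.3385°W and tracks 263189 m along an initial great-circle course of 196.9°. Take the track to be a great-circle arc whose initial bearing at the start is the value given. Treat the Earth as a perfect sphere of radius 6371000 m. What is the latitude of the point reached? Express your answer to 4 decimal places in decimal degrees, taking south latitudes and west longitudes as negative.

latitude -46.5373°

δ = 263189/6371000 = 0.041310 rad (2.3669°).
With φ₁ = -44.2769° = -0.772778 rad and θ = 196.9° = 3.436553 rad:
Applying the spherical law of cosines for sides, sin φ₂ = sin φ₁ cos δ + cos φ₁ sin δ cos θ = -0.725823, so φ₂ = -46.5373°.
Δλ = atan2( sin θ sin δ cos φ₁ , cos δ − sin φ₁ sin φ₂ ) = atan2(-0.008596, 0.492430) = -0.017454 rad = -1.0000°.
Hence λ₂ = -102.3385° + -1.0000° = -103.3385°.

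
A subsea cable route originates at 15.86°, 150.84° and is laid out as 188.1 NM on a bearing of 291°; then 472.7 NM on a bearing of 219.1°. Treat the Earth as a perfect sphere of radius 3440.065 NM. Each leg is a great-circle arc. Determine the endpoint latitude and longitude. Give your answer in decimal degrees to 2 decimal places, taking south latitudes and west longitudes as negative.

latitude 10.79°, longitude 142.74°

Apply the spherical direct solution leg by leg, carrying full precision between legs.
Leg 1: from (15.86°, 150.84°), δ = 188.1/3440.065 = 0.054679 rad, θ = 291° → φ = 16.96°, λ = 147.78°.
Leg 2: from (16.96°, 147.78°), δ = 472.7/3440.065 = 0.137410 rad, θ = 219.1° → φ = 10.79°, λ = 142.74°.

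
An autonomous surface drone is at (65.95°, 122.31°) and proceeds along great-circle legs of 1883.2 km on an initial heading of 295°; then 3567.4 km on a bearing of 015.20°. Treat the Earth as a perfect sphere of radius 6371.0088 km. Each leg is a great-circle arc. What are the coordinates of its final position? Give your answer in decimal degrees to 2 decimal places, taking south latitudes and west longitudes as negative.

latitude 78.23°, longitude -144.34°

Apply the spherical direct solution leg by leg, carrying full precision between legs.
Leg 1: from (65.95°, 122.31°), δ = 1883.2/6371.0088 = 0.295589 rad, θ = 295° → φ = 67.48°, λ = 78.73°.
Leg 2: from (67.48°, 78.73°), δ = 3567.4/6371.0088 = 0.559943 rad, θ = 15.2° → φ = 78.23°, λ = -144.34°.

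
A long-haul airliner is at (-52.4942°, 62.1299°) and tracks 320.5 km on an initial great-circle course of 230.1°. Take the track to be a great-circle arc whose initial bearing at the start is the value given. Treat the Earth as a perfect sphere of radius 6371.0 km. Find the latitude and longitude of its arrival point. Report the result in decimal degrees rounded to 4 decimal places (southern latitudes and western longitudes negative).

latitude -54.2846°, longitude 58.3408°

Central angle δ = d/R = 0.050306 rad.
With φ₁ = -52.4942° = -0.916197 rad and θ = 230.1° = 4.016003 rad:
Destination latitude: φ₂ = arcsin( sin φ₁ cos δ + cos φ₁ sin δ cos θ ) = arcsin(-0.811926) = -54.2846°.
For the longitude increment, Δλ = atan2( sin θ sin δ cos φ₁, cos δ − sin φ₁ sin φ₂ ) = atan2(-0.023487, 0.354640) = -3.7891°.
λ₂ = λ₁ + Δλ = 58.3408°.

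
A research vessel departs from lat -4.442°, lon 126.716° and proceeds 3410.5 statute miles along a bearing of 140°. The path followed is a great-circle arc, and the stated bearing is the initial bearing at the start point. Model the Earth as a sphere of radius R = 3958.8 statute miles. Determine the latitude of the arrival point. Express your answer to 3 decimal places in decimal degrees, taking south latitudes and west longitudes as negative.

The arc subtends δ = 3410.5/3958.8 = 0.861498 rad at the centre.
Start latitude φ₁ = -0.077528 rad; initial bearing θ = 2.443461 rad.
Destination latitude: φ₂ = arcsin( sin φ₁ cos δ + cos φ₁ sin δ cos θ ) = arcsin(-0.629986) = -39.049°.
Then Δλ = atan2(0.486295, 0.602509) = 0.679065 rad, from sin θ sin δ cos φ₁ over cos δ − sin φ₁ sin φ₂.
λ₂ = 126.716° + 38.908° = 165.624°.

latitude -39.049°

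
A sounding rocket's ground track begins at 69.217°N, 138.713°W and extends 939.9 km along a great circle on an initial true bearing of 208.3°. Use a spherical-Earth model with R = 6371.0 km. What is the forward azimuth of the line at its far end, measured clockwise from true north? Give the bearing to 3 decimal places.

Central angle δ = d/R = 0.147528 rad.
Converting: φ₁ = 1.208065 rad, θ = 3.635521 rad.
sin φ₂ = sin φ₁ cos δ + cos φ₁ sin δ cos θ = (0.934931)(0.989137) + (0.354830)(0.146993)(-0.880477) = 0.878852
φ₂ = asin(0.878852) = 1.073450 rad = 61.504°.
Δλ = atan2( sin θ sin δ cos φ₁ , cos δ − sin φ₁ sin φ₂ ) = atan2(-0.024727, 0.167472) = -0.146591 rad = -8.399°.
λ₂ = λ₁ + Δλ = -147.112°.
The forward bearing on arrival equals the back-azimuth from the destination plus 180°.
Back-azimuth from P₂ (61.504°, -147.112°) to P₁ (69.217°, -138.713°), with Δλ' = λ₁ − λ₂ = 8.399°: atan2( sin Δλ' cos φ₁ , cos φ₂ sin φ₁ − sin φ₂ cos φ₁ cos Δλ' ) = 20.646°.
Final bearing = (20.646° + 180°) mod 360° = 200.646°.

final bearing 200.646°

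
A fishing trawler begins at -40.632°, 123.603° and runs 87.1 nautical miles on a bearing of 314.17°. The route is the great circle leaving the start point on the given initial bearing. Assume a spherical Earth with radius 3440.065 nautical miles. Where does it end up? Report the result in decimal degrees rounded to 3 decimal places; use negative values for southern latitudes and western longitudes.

latitude -39.613°, longitude 122.252°

Angular distance δ = d/R = 87.1 / 3440.065 = 0.025319 rad.
Converting: φ₁ = -0.709162 rad, θ = 5.483301 rad.
sin φ₂ = sin φ₁ cos δ + cos φ₁ sin δ cos θ = (-0.651198)(0.999679) + (0.758908)(0.025317)(0.696790) = -0.637602
φ₂ = asin(-0.637602) = -0.691382 rad = -39.613°.
Δλ = atan2( sin θ sin δ cos φ₁ , cos δ − sin φ₁ sin φ₂ ) = atan2(-0.013781, 0.584474) = -0.023574 rad = -1.351°.
λ₂ = 123.603° + -1.351° = 122.252°.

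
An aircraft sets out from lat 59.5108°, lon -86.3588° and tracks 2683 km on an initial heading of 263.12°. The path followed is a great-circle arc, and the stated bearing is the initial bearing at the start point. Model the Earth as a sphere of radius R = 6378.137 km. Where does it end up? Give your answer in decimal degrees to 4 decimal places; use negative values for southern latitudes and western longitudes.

Central angle δ = d/R = 0.420656 rad.
Start latitude φ₁ = 1.038659 rad; initial bearing θ = 4.592310 rad.
Destination latitude: φ₂ = arcsin( sin φ₁ cos δ + cos φ₁ sin δ cos θ ) = arcsin(0.761781) = 49.6215°.
Δλ = atan2( sin θ sin δ cos φ₁ , cos δ − sin φ₁ sin φ₂ ) = atan2(-0.205700, 0.256376) = -0.676165 rad = -38.7414°.
λ₂ = λ₁ + Δλ = -125.1002°.

latitude 49.6215°, longitude -125.1002°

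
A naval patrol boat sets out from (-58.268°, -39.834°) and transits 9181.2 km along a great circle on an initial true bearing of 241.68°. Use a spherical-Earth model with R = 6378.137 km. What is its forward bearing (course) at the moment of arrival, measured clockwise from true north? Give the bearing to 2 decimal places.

The arc subtends δ = 9181.2/6378.137 = 1.439480 rad at the centre.
With φ₁ = -58.268° = -1.016968 rad and θ = 241.68° = 4.218112 rad:
Destination latitude: φ₂ = arcsin( sin φ₁ cos δ + cos φ₁ sin δ cos θ ) = arcsin(-0.358725) = -21.022°.
Then Δλ = atan2(-0.459011, -0.174162) = -1.933445 rad, from sin θ sin δ cos φ₁ over cos δ − sin φ₁ sin φ₂.
λ₂ = λ₁ + Δλ = -150.612°.
The forward bearing on arrival equals the back-azimuth from the destination plus 180°.
Back-azimuth from P₂ (-21.02°, -150.61°) to P₁ (-58.27°, -39.83°), with Δλ' = λ₁ − λ₂ = 110.78°: atan2( sin Δλ' cos φ₁ , cos φ₂ sin φ₁ − sin φ₂ cos φ₁ cos Δλ' ) = 150.26°.
Final bearing = (150.26° + 180°) mod 360° = 330.26°.

final bearing 330.26°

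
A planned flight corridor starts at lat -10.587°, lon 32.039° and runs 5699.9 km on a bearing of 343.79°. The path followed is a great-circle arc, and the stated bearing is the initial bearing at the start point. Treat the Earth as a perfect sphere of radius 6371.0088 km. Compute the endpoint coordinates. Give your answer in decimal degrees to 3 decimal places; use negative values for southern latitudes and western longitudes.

δ = 5699.9/6371.0088 = 0.894662 rad (51.2604°).
Start latitude φ₁ = -0.184778 rad; initial bearing θ = 6.000267 rad.
sin φ₂ = sin φ₁ cos δ + cos φ₁ sin δ cos θ = (-0.183728)(0.625782) + (0.982977)(0.779998)(0.960245) = 0.621265
φ₂ = asin(0.621265) = 0.670356 rad = 38.409°.
Δλ = atan2( sin θ sin δ cos φ₁ , cos δ − sin φ₁ sin φ₂ ) = atan2(-0.214037, 0.739926) = -0.281581 rad = -16.133°.
Hence λ₂ = 32.039° + -16.133° = 15.906°.

latitude 38.409°, longitude 15.906°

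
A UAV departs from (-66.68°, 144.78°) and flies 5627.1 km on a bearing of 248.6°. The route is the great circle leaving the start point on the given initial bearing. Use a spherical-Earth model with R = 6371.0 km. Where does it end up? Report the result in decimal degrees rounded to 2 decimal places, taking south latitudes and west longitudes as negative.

latitude -43.98°, longitude 54.17°

Angular distance δ = d/R = 5627.1 / 6371 = 0.883237 rad.
With φ₁ = -66.68° = -1.163786 rad and θ = 248.6° = 4.338889 rad:
sin φ₂ = sin φ₁ cos δ + cos φ₁ sin δ cos θ = (-0.918308)(0.634653) + (0.395866)(0.772797)(-0.364877) = -0.694432
φ₂ = asin(-0.694432) = -0.767630 rad = -43.98°.
Then Δλ = atan2(-0.284832, -0.003049) = -1.581502 rad, from sin θ sin δ cos φ₁ over cos δ − sin φ₁ sin φ₂.
Hence λ₂ = 144.78° + -90.61° = 54.17°.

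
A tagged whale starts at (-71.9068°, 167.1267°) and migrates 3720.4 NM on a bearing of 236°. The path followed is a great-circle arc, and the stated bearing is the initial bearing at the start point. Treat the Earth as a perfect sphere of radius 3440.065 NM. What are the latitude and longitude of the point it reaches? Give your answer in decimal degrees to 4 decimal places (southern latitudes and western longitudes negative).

δ = 3720.4/3440.065 = 1.081491 rad (61.9649°).
With φ₁ = -71.9068° = -1.255010 rad and θ = 236° = 4.118977 rad:
Destination latitude: φ₂ = arcsin( sin φ₁ cos δ + cos φ₁ sin δ cos θ ) = arcsin(-0.600059) = -36.8741°.
For the longitude increment, Δλ = atan2( sin θ sin δ cos φ₁, cos δ − sin φ₁ sin φ₂ ) = atan2(-0.227257, -0.100375) = -113.8300°.
λ₂ = 167.1267° + -113.8300° = 53.2967°.

latitude -36.8741°, longitude 53.2967°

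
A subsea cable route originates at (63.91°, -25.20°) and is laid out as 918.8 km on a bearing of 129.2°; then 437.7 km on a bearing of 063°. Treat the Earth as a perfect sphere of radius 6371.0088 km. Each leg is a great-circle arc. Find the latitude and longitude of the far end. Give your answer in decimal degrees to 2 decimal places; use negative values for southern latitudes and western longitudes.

latitude 59.69°, longitude -6.08°

Apply the spherical direct solution leg by leg, carrying full precision between legs.
Leg 1: from (63.91°, -25.20°), δ = 918.8/6371.0088 = 0.144216 rad, θ = 129.2° → φ = 58.09°, λ = -13.04°.
Leg 2: from (58.09°, -13.04°), δ = 437.7/6371.0088 = 0.068702 rad, θ = 63° → φ = 59.69°, λ = -6.08°.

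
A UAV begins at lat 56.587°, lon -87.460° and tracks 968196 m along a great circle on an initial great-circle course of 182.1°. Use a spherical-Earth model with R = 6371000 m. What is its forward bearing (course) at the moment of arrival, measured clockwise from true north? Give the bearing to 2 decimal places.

Angular distance δ = d/R = 968196 / 6371000 = 0.151969 rad.
Converting: φ₁ = 0.987629 rad, θ = 3.178245 rad.
sin φ₂ = sin φ₁ cos δ + cos φ₁ sin δ cos θ = (0.834723)(0.988475) + (0.550670)(0.151385)(-0.999328) = 0.741795
φ₂ = asin(0.741795) = 0.835744 rad = 47.885°.
For the longitude increment, Δλ = atan2( sin θ sin δ cos φ₁, cos δ − sin φ₁ sin φ₂ ) = atan2(-0.003055, 0.369281) = -0.474°.
λ₂ = -87.460° + -0.474° = -87.934°.
The forward bearing on arrival equals the back-azimuth from the destination plus 180°.
Back-azimuth from P₂ (47.88°, -87.93°) to P₁ (56.59°, -87.46°), with Δλ' = λ₁ − λ₂ = 0.47°: atan2( sin Δλ' cos φ₁ , cos φ₂ sin φ₁ − sin φ₂ cos φ₁ cos Δλ' ) = 1.72°.
Final bearing = (1.72° + 180°) mod 360° = 181.72°.

final bearing 181.72°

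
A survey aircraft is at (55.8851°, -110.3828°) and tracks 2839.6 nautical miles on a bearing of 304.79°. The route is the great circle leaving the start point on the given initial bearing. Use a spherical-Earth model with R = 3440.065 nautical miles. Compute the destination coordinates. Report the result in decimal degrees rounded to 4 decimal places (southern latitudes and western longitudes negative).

Angular distance δ = d/R = 2839.6 / 3440.065 = 0.825450 rad.
With φ₁ = 55.8851° = 0.975379 rad and θ = 304.79° = 5.319589 rad:
sin φ₂ = sin φ₁ cos δ + cos φ₁ sin δ cos θ = (0.827915)(0.678227) + (0.560854)(0.734853)(0.570570) = 0.796672
φ₂ = asin(0.796672) = 0.921768 rad = 52.8134°.
For the longitude increment, Δλ = atan2( sin θ sin δ cos φ₁, cos δ − sin φ₁ sin φ₂ ) = atan2(-0.338474, 0.018651) = -86.8461°.
λ₂ = -110.3828° + -86.8461° = -197.2289°, normalized to (−180°, 180°] → 162.7711°.

latitude 52.8134°, longitude 162.7711°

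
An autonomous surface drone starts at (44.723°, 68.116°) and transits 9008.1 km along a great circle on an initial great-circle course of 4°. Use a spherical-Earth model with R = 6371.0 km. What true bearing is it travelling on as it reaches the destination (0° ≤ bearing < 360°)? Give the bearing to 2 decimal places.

final bearing 175.15°

The arc subtends δ = 9008.1/6371 = 1.413922 rad at the centre.
Converting: φ₁ = 0.780564 rad, θ = 0.069813 rad.
Applying the spherical law of cosines for sides, sin φ₂ = sin φ₁ cos δ + cos φ₁ sin δ cos θ = 0.810020, so φ₂ = 54.098°.
Δλ = atan2( sin θ sin δ cos φ₁ , cos δ − sin φ₁ sin φ₂ ) = atan2(0.048955, -0.413763) = 3.023825 rad = 173.252°.
λ₂ = 68.116° + 173.252° = 241.368°, normalized to (−180°, 180°] → -118.632°.
The forward bearing on arrival equals the back-azimuth from the destination plus 180°.
Back-azimuth from P₂ (54.10°, -118.63°) to P₁ (44.72°, 68.12°), with Δλ' = λ₁ − λ₂ = 186.75°: atan2( sin Δλ' cos φ₁ , cos φ₂ sin φ₁ − sin φ₂ cos φ₁ cos Δλ' ) = 355.15°.
Final bearing = (355.15° + 180°) mod 360° = 175.15°.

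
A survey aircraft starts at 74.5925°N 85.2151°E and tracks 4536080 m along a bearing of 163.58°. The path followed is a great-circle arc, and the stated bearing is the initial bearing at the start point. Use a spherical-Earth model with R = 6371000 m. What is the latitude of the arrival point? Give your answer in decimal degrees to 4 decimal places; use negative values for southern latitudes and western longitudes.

latitude 34.2881°

δ = 4536080/6371000 = 0.711989 rad (40.7939°).
Converting: φ₁ = 1.301885 rad, θ = 2.855010 rad.
Applying the spherical law of cosines for sides, sin φ₂ = sin φ₁ cos δ + cos φ₁ sin δ cos θ = 0.563354, so φ₂ = 34.2881°.
Then Δλ = atan2(0.049067, 0.213957) = 0.225435 rad, from sin θ sin δ cos φ₁ over cos δ − sin φ₁ sin φ₂.
λ₂ = λ₁ + Δλ = 98.1315°.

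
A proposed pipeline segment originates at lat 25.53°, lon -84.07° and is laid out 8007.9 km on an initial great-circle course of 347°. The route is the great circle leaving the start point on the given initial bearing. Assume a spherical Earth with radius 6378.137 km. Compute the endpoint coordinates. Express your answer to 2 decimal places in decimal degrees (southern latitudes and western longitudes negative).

latitude 75.82°, longitude 156.75°

δ = 8007.9/6378.137 = 1.255523 rad (71.9362°).
With φ₁ = 25.53° = 0.445583 rad and θ = 347° = 6.056293 rad:
Destination latitude: φ₂ = arcsin( sin φ₁ cos δ + cos φ₁ sin δ cos θ ) = arcsin(0.969534) = 75.82°.
Then Δλ = atan2(-0.192982, -0.107777) = -2.080130 rad, from sin θ sin δ cos φ₁ over cos δ − sin φ₁ sin φ₂.
λ₂ = -84.07° + -119.18° = -203.25°, normalized to (−180°, 180°] → 156.75°.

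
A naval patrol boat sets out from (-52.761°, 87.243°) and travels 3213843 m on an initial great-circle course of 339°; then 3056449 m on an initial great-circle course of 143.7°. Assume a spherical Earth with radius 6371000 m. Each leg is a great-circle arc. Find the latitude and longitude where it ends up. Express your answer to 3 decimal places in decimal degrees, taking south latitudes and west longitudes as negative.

Apply the spherical direct solution leg by leg, carrying full precision between legs.
Leg 1: from (-52.761°, 87.243°), δ = 3213843/6371000 = 0.504449 rad, θ = 339° → φ = -25.081°, λ = 76.218°.
Leg 2: from (-25.081°, 76.218°), δ = 3056449/6371000 = 0.479744 rad, θ = 143.7° → φ = -45.476°, λ = 99.152°.

latitude -45.476°, longitude 99.152°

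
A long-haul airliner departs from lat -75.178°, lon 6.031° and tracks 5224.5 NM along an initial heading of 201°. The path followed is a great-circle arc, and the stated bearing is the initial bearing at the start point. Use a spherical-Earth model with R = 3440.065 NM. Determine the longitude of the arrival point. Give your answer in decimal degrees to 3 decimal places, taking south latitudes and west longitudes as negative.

longitude -152.018°

Central angle δ = d/R = 1.518721 rad.
Start latitude φ₁ = -1.312104 rad; initial bearing θ = 3.508112 rad.
Destination latitude: φ₂ = arcsin( sin φ₁ cos δ + cos φ₁ sin δ cos θ ) = arcsin(-0.288821) = -16.787°.
Δλ = atan2( sin θ sin δ cos φ₁ , cos δ − sin φ₁ sin φ₂ ) = atan2(-0.091552, -0.227159) = -2.758476 rad = -158.049°.
λ₂ = λ₁ + Δλ = -152.018°.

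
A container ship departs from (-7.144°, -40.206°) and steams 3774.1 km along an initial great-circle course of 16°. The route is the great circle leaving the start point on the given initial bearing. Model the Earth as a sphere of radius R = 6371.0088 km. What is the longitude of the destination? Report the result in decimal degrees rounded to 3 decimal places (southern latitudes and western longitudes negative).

longitude -30.394°

The arc subtends δ = 3774.1/6371.0088 = 0.592387 rad at the centre.
Converting: φ₁ = -0.124686 rad, θ = 0.279253 rad.
sin φ₂ = sin φ₁ cos δ + cos φ₁ sin δ cos θ = (-0.124363)(0.829611) + (0.992237)(0.558343)(0.961262) = 0.429373
φ₂ = asin(0.429373) = 0.443799 rad = 25.428°.
Δλ = atan2( sin θ sin δ cos φ₁ , cos δ − sin φ₁ sin φ₂ ) = atan2(0.152705, 0.883009) = 0.171244 rad = 9.812°.
λ₂ = -40.206° + 9.812° = -30.394°.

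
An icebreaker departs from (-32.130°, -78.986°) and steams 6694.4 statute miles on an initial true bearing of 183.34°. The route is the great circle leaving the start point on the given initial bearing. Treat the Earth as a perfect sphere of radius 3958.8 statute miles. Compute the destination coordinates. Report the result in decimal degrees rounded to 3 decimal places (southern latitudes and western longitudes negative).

latitude -50.852°, longitude 106.271°

Angular distance δ = d/R = 6694.4 / 3958.8 = 1.691017 rad.
With φ₁ = -32.130° = -0.560774 rad and θ = 183.34° = 3.199887 rad:
Destination latitude: φ₂ = arcsin( sin φ₁ cos δ + cos φ₁ sin δ cos θ ) = arcsin(-0.775518) = -50.852°.
For the longitude increment, Δλ = atan2( sin θ sin δ cos φ₁, cos δ − sin φ₁ sin φ₂ ) = atan2(-0.048982, -0.532385) = -174.743°.
λ₂ = -78.986° + -174.743° = -253.729°, normalized to (−180°, 180°] → 106.271°.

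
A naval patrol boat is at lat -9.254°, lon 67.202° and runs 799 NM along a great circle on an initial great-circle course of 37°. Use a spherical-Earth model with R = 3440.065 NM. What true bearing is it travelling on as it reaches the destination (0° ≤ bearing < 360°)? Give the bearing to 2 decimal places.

final bearing 36.45°

The arc subtends δ = 799/3440.065 = 0.232263 rad at the centre.
With φ₁ = -9.254° = -0.161513 rad and θ = 37° = 0.645772 rad:
Applying the spherical law of cosines for sides, sin φ₂ = sin φ₁ cos δ + cos φ₁ sin δ cos θ = 0.024944, so φ₂ = 1.429°.
Then Δλ = atan2(0.136723, 0.977159) = 0.139016 rad, from sin θ sin δ cos φ₁ over cos δ − sin φ₁ sin φ₂.
λ₂ = 67.202° + 7.965° = 75.167°.
The forward bearing on arrival equals the back-azimuth from the destination plus 180°.
Back-azimuth from P₂ (1.43°, 75.17°) to P₁ (-9.25°, 67.20°), with Δλ' = λ₁ − λ₂ = -7.97°: atan2( sin Δλ' cos φ₁ , cos φ₂ sin φ₁ − sin φ₂ cos φ₁ cos Δλ' ) = 216.45°.
Final bearing = (216.45° + 180°) mod 360° = 36.45°.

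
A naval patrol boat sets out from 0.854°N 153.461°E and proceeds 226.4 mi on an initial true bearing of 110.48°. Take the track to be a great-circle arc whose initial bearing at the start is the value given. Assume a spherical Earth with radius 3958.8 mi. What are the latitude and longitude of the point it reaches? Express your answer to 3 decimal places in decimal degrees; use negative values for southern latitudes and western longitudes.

latitude -0.293°, longitude 156.530°

The arc subtends δ = 226.4/3958.8 = 0.057189 rad at the centre.
With φ₁ = 0.854° = 0.014905 rad and θ = 110.48° = 1.928240 rad:
Destination latitude: φ₂ = arcsin( sin φ₁ cos δ + cos φ₁ sin δ cos θ ) = arcsin(-0.005116) = -0.293°.
Then Δλ = atan2(0.053539, 0.998441) = 0.053572 rad, from sin θ sin δ cos φ₁ over cos δ − sin φ₁ sin φ₂.
λ₂ = 153.461° + 3.069° = 156.530°.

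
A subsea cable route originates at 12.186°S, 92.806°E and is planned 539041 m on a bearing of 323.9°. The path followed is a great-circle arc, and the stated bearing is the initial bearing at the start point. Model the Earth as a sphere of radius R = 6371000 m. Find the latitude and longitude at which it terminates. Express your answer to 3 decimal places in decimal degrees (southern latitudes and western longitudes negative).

Central angle δ = d/R = 0.084609 rad.
Converting: φ₁ = -0.212686 rad, θ = 5.653121 rad.
sin φ₂ = sin φ₁ cos δ + cos φ₁ sin δ cos θ = (-0.211086)(0.996423) + (0.977468)(0.084508)(0.807990) = -0.143588
φ₂ = asin(-0.143588) = -0.144086 rad = -8.256°.
Δλ = atan2( sin θ sin δ cos φ₁ , cos δ − sin φ₁ sin φ₂ ) = atan2(-0.048670, 0.966113) = -0.050334 rad = -2.884°.
λ₂ = 92.806° + -2.884° = 89.922°.

latitude -8.256°, longitude 89.922°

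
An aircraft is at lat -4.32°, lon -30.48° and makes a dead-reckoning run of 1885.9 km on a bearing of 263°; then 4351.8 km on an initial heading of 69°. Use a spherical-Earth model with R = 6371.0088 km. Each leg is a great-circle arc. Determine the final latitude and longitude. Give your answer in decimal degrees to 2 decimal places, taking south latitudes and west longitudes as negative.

Apply the spherical direct solution leg by leg, carrying full precision between legs.
Leg 1: from (-4.32°, -30.48°), δ = 1885.9/6371.0088 = 0.296013 rad, θ = 263° → φ = -6.17°, λ = -47.41°.
Leg 2: from (-6.17°, -47.41°), δ = 4351.8/6371.0088 = 0.683063 rad, θ = 69° → φ = 8.13°, λ = -10.88°.

latitude 8.13°, longitude -10.88°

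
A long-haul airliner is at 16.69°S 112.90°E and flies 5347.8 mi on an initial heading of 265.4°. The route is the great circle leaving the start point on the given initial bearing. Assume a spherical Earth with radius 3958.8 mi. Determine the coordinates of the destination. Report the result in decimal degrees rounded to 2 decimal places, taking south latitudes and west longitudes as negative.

latitude -7.91°, longitude 33.75°

The arc subtends δ = 5347.8/3958.8 = 1.350864 rad at the centre.
Converting: φ₁ = -0.291295 rad, θ = 4.632104 rad.
Destination latitude: φ₂ = arcsin( sin φ₁ cos δ + cos φ₁ sin δ cos θ ) = arcsin(-0.137625) = -7.91°.
Δλ = atan2( sin θ sin δ cos φ₁ , cos δ − sin φ₁ sin φ₂ ) = atan2(-0.931788, 0.178639) = -1.381379 rad = -79.15°.
Hence λ₂ = 112.90° + -79.15° = 33.75°.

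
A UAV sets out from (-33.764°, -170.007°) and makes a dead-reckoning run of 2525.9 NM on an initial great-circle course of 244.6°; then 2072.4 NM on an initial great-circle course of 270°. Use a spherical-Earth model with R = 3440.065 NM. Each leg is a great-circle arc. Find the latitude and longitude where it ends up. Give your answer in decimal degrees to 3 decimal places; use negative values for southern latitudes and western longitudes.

latitude -32.466°, longitude 94.879°

Apply the spherical direct solution leg by leg, carrying full precision between legs.
Leg 1: from (-33.764°, -170.007°), δ = 2525.9/3440.065 = 0.734259 rad, θ = 244.6° → φ = -40.654°, λ = 137.071°.
Leg 2: from (-40.654°, 137.071°), δ = 2072.4/3440.065 = 0.602430 rad, θ = 270° → φ = -32.466°, λ = 94.879°.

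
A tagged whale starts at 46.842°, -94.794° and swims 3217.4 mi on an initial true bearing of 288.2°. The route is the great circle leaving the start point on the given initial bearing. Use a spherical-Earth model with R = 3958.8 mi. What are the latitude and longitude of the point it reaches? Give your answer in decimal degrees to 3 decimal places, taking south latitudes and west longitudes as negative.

Angular distance δ = d/R = 3217.4 / 3958.8 = 0.812721 rad.
Converting: φ₁ = 0.817547 rad, θ = 5.030039 rad.
sin φ₂ = sin φ₁ cos δ + cos φ₁ sin δ cos θ = (0.729470)(0.687525) + (0.684013)(0.726161)(0.312335) = 0.656667
φ₂ = asin(0.656667) = 0.716391 rad = 41.046°.
Δλ = atan2( sin θ sin δ cos φ₁ , cos δ − sin φ₁ sin φ₂ ) = atan2(-0.471854, 0.208506) = -1.154709 rad = -66.160°.
λ₂ = -94.794° + -66.160° = -160.954°.

latitude 41.046°, longitude -160.954°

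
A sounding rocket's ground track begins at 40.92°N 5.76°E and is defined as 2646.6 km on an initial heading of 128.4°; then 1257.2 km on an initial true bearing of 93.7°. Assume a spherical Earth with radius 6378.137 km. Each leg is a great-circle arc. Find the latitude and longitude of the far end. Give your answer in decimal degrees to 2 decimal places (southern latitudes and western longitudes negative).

latitude 23.00°, longitude 38.29°

Apply the spherical direct solution leg by leg, carrying full precision between legs.
Leg 1: from (40.92°, 5.76°), δ = 2646.6/6378.137 = 0.414949 rad, θ = 128.4° → φ = 24.22°, λ = 26.03°.
Leg 2: from (24.22°, 26.03°), δ = 1257.2/6378.137 = 0.197111 rad, θ = 93.7° → φ = 23.00°, λ = 38.29°.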